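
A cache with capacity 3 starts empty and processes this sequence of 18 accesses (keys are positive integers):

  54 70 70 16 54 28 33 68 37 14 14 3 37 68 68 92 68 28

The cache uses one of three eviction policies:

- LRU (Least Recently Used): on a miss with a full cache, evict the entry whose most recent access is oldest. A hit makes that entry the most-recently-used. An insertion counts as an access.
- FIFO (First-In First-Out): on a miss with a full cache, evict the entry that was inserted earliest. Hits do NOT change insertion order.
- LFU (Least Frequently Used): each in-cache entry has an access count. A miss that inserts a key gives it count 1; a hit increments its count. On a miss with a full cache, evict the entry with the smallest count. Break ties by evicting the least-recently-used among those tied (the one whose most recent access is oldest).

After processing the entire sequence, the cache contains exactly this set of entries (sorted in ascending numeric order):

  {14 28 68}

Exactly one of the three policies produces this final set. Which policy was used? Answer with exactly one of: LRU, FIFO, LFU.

Simulating under each policy and comparing final sets:
  LRU: final set = {28 68 92} -> differs
  FIFO: final set = {28 68 92} -> differs
  LFU: final set = {14 28 68} -> MATCHES target
Only LFU produces the target set.

Answer: LFU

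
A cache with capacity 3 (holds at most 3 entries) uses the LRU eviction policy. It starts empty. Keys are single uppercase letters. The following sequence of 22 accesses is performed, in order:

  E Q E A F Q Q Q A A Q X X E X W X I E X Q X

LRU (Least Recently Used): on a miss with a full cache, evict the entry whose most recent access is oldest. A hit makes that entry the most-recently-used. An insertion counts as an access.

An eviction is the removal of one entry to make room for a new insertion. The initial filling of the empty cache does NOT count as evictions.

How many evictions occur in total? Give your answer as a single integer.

Answer: 8

Derivation:
LRU simulation (capacity=3):
  1. access E: MISS. Cache (LRU->MRU): [E]
  2. access Q: MISS. Cache (LRU->MRU): [E Q]
  3. access E: HIT. Cache (LRU->MRU): [Q E]
  4. access A: MISS. Cache (LRU->MRU): [Q E A]
  5. access F: MISS, evict Q. Cache (LRU->MRU): [E A F]
  6. access Q: MISS, evict E. Cache (LRU->MRU): [A F Q]
  7. access Q: HIT. Cache (LRU->MRU): [A F Q]
  8. access Q: HIT. Cache (LRU->MRU): [A F Q]
  9. access A: HIT. Cache (LRU->MRU): [F Q A]
  10. access A: HIT. Cache (LRU->MRU): [F Q A]
  11. access Q: HIT. Cache (LRU->MRU): [F A Q]
  12. access X: MISS, evict F. Cache (LRU->MRU): [A Q X]
  13. access X: HIT. Cache (LRU->MRU): [A Q X]
  14. access E: MISS, evict A. Cache (LRU->MRU): [Q X E]
  15. access X: HIT. Cache (LRU->MRU): [Q E X]
  16. access W: MISS, evict Q. Cache (LRU->MRU): [E X W]
  17. access X: HIT. Cache (LRU->MRU): [E W X]
  18. access I: MISS, evict E. Cache (LRU->MRU): [W X I]
  19. access E: MISS, evict W. Cache (LRU->MRU): [X I E]
  20. access X: HIT. Cache (LRU->MRU): [I E X]
  21. access Q: MISS, evict I. Cache (LRU->MRU): [E X Q]
  22. access X: HIT. Cache (LRU->MRU): [E Q X]
Total: 11 hits, 11 misses, 8 evictions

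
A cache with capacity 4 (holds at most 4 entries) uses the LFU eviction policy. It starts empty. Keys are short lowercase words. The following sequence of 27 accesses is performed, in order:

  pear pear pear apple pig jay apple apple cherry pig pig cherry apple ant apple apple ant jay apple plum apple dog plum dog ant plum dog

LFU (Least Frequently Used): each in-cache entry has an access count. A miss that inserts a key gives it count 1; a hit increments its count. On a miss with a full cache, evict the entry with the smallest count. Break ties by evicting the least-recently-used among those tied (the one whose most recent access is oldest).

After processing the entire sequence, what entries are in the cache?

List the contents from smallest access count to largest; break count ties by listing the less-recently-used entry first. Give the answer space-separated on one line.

Answer: dog pear ant apple

Derivation:
LFU simulation (capacity=4):
  1. access pear: MISS. Cache: [pear(c=1)]
  2. access pear: HIT, count now 2. Cache: [pear(c=2)]
  3. access pear: HIT, count now 3. Cache: [pear(c=3)]
  4. access apple: MISS. Cache: [apple(c=1) pear(c=3)]
  5. access pig: MISS. Cache: [apple(c=1) pig(c=1) pear(c=3)]
  6. access jay: MISS. Cache: [apple(c=1) pig(c=1) jay(c=1) pear(c=3)]
  7. access apple: HIT, count now 2. Cache: [pig(c=1) jay(c=1) apple(c=2) pear(c=3)]
  8. access apple: HIT, count now 3. Cache: [pig(c=1) jay(c=1) pear(c=3) apple(c=3)]
  9. access cherry: MISS, evict pig(c=1). Cache: [jay(c=1) cherry(c=1) pear(c=3) apple(c=3)]
  10. access pig: MISS, evict jay(c=1). Cache: [cherry(c=1) pig(c=1) pear(c=3) apple(c=3)]
  11. access pig: HIT, count now 2. Cache: [cherry(c=1) pig(c=2) pear(c=3) apple(c=3)]
  12. access cherry: HIT, count now 2. Cache: [pig(c=2) cherry(c=2) pear(c=3) apple(c=3)]
  13. access apple: HIT, count now 4. Cache: [pig(c=2) cherry(c=2) pear(c=3) apple(c=4)]
  14. access ant: MISS, evict pig(c=2). Cache: [ant(c=1) cherry(c=2) pear(c=3) apple(c=4)]
  15. access apple: HIT, count now 5. Cache: [ant(c=1) cherry(c=2) pear(c=3) apple(c=5)]
  16. access apple: HIT, count now 6. Cache: [ant(c=1) cherry(c=2) pear(c=3) apple(c=6)]
  17. access ant: HIT, count now 2. Cache: [cherry(c=2) ant(c=2) pear(c=3) apple(c=6)]
  18. access jay: MISS, evict cherry(c=2). Cache: [jay(c=1) ant(c=2) pear(c=3) apple(c=6)]
  19. access apple: HIT, count now 7. Cache: [jay(c=1) ant(c=2) pear(c=3) apple(c=7)]
  20. access plum: MISS, evict jay(c=1). Cache: [plum(c=1) ant(c=2) pear(c=3) apple(c=7)]
  21. access apple: HIT, count now 8. Cache: [plum(c=1) ant(c=2) pear(c=3) apple(c=8)]
  22. access dog: MISS, evict plum(c=1). Cache: [dog(c=1) ant(c=2) pear(c=3) apple(c=8)]
  23. access plum: MISS, evict dog(c=1). Cache: [plum(c=1) ant(c=2) pear(c=3) apple(c=8)]
  24. access dog: MISS, evict plum(c=1). Cache: [dog(c=1) ant(c=2) pear(c=3) apple(c=8)]
  25. access ant: HIT, count now 3. Cache: [dog(c=1) pear(c=3) ant(c=3) apple(c=8)]
  26. access plum: MISS, evict dog(c=1). Cache: [plum(c=1) pear(c=3) ant(c=3) apple(c=8)]
  27. access dog: MISS, evict plum(c=1). Cache: [dog(c=1) pear(c=3) ant(c=3) apple(c=8)]
Total: 13 hits, 14 misses, 10 evictions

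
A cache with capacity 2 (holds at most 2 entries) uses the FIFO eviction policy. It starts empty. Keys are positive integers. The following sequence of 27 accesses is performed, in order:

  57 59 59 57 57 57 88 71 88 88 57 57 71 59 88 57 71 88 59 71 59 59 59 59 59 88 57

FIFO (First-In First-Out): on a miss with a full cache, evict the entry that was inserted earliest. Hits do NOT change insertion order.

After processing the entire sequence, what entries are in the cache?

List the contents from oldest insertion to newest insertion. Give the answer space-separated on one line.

Answer: 88 57

Derivation:
FIFO simulation (capacity=2):
  1. access 57: MISS. Cache (old->new): [57]
  2. access 59: MISS. Cache (old->new): [57 59]
  3. access 59: HIT. Cache (old->new): [57 59]
  4. access 57: HIT. Cache (old->new): [57 59]
  5. access 57: HIT. Cache (old->new): [57 59]
  6. access 57: HIT. Cache (old->new): [57 59]
  7. access 88: MISS, evict 57. Cache (old->new): [59 88]
  8. access 71: MISS, evict 59. Cache (old->new): [88 71]
  9. access 88: HIT. Cache (old->new): [88 71]
  10. access 88: HIT. Cache (old->new): [88 71]
  11. access 57: MISS, evict 88. Cache (old->new): [71 57]
  12. access 57: HIT. Cache (old->new): [71 57]
  13. access 71: HIT. Cache (old->new): [71 57]
  14. access 59: MISS, evict 71. Cache (old->new): [57 59]
  15. access 88: MISS, evict 57. Cache (old->new): [59 88]
  16. access 57: MISS, evict 59. Cache (old->new): [88 57]
  17. access 71: MISS, evict 88. Cache (old->new): [57 71]
  18. access 88: MISS, evict 57. Cache (old->new): [71 88]
  19. access 59: MISS, evict 71. Cache (old->new): [88 59]
  20. access 71: MISS, evict 88. Cache (old->new): [59 71]
  21. access 59: HIT. Cache (old->new): [59 71]
  22. access 59: HIT. Cache (old->new): [59 71]
  23. access 59: HIT. Cache (old->new): [59 71]
  24. access 59: HIT. Cache (old->new): [59 71]
  25. access 59: HIT. Cache (old->new): [59 71]
  26. access 88: MISS, evict 59. Cache (old->new): [71 88]
  27. access 57: MISS, evict 71. Cache (old->new): [88 57]
Total: 13 hits, 14 misses, 12 evictions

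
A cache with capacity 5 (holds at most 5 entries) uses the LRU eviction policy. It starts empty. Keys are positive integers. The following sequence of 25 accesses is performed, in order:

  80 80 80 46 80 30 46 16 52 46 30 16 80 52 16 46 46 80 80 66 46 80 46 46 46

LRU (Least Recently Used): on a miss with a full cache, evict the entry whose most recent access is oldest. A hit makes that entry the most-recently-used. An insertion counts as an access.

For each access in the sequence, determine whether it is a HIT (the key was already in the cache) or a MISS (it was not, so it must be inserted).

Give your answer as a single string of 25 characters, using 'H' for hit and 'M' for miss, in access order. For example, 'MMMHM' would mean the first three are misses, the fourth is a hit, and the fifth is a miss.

LRU simulation (capacity=5):
  1. access 80: MISS. Cache (LRU->MRU): [80]
  2. access 80: HIT. Cache (LRU->MRU): [80]
  3. access 80: HIT. Cache (LRU->MRU): [80]
  4. access 46: MISS. Cache (LRU->MRU): [80 46]
  5. access 80: HIT. Cache (LRU->MRU): [46 80]
  6. access 30: MISS. Cache (LRU->MRU): [46 80 30]
  7. access 46: HIT. Cache (LRU->MRU): [80 30 46]
  8. access 16: MISS. Cache (LRU->MRU): [80 30 46 16]
  9. access 52: MISS. Cache (LRU->MRU): [80 30 46 16 52]
  10. access 46: HIT. Cache (LRU->MRU): [80 30 16 52 46]
  11. access 30: HIT. Cache (LRU->MRU): [80 16 52 46 30]
  12. access 16: HIT. Cache (LRU->MRU): [80 52 46 30 16]
  13. access 80: HIT. Cache (LRU->MRU): [52 46 30 16 80]
  14. access 52: HIT. Cache (LRU->MRU): [46 30 16 80 52]
  15. access 16: HIT. Cache (LRU->MRU): [46 30 80 52 16]
  16. access 46: HIT. Cache (LRU->MRU): [30 80 52 16 46]
  17. access 46: HIT. Cache (LRU->MRU): [30 80 52 16 46]
  18. access 80: HIT. Cache (LRU->MRU): [30 52 16 46 80]
  19. access 80: HIT. Cache (LRU->MRU): [30 52 16 46 80]
  20. access 66: MISS, evict 30. Cache (LRU->MRU): [52 16 46 80 66]
  21. access 46: HIT. Cache (LRU->MRU): [52 16 80 66 46]
  22. access 80: HIT. Cache (LRU->MRU): [52 16 66 46 80]
  23. access 46: HIT. Cache (LRU->MRU): [52 16 66 80 46]
  24. access 46: HIT. Cache (LRU->MRU): [52 16 66 80 46]
  25. access 46: HIT. Cache (LRU->MRU): [52 16 66 80 46]
Total: 19 hits, 6 misses, 1 evictions

Answer: MHHMHMHMMHHHHHHHHHHMHHHHH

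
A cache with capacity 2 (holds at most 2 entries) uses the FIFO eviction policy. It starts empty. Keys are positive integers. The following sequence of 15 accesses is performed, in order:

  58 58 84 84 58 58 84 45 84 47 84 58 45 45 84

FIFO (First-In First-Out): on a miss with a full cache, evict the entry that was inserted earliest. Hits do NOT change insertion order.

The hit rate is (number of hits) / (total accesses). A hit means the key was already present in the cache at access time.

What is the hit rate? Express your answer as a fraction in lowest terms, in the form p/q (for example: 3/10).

Answer: 7/15

Derivation:
FIFO simulation (capacity=2):
  1. access 58: MISS. Cache (old->new): [58]
  2. access 58: HIT. Cache (old->new): [58]
  3. access 84: MISS. Cache (old->new): [58 84]
  4. access 84: HIT. Cache (old->new): [58 84]
  5. access 58: HIT. Cache (old->new): [58 84]
  6. access 58: HIT. Cache (old->new): [58 84]
  7. access 84: HIT. Cache (old->new): [58 84]
  8. access 45: MISS, evict 58. Cache (old->new): [84 45]
  9. access 84: HIT. Cache (old->new): [84 45]
  10. access 47: MISS, evict 84. Cache (old->new): [45 47]
  11. access 84: MISS, evict 45. Cache (old->new): [47 84]
  12. access 58: MISS, evict 47. Cache (old->new): [84 58]
  13. access 45: MISS, evict 84. Cache (old->new): [58 45]
  14. access 45: HIT. Cache (old->new): [58 45]
  15. access 84: MISS, evict 58. Cache (old->new): [45 84]
Total: 7 hits, 8 misses, 6 evictions

Hit rate = 7/15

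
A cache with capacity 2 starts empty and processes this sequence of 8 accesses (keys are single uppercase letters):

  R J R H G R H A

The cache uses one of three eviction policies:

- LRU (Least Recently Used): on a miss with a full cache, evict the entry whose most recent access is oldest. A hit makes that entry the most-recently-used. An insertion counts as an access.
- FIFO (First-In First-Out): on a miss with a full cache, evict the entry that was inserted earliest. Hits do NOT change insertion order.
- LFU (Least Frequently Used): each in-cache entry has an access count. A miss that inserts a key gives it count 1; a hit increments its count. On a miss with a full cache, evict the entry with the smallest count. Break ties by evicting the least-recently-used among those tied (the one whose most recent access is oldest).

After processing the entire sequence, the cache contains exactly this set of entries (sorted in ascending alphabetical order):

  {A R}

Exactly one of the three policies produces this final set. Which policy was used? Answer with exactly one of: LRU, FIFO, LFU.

Simulating under each policy and comparing final sets:
  LRU: final set = {A H} -> differs
  FIFO: final set = {A H} -> differs
  LFU: final set = {A R} -> MATCHES target
Only LFU produces the target set.

Answer: LFU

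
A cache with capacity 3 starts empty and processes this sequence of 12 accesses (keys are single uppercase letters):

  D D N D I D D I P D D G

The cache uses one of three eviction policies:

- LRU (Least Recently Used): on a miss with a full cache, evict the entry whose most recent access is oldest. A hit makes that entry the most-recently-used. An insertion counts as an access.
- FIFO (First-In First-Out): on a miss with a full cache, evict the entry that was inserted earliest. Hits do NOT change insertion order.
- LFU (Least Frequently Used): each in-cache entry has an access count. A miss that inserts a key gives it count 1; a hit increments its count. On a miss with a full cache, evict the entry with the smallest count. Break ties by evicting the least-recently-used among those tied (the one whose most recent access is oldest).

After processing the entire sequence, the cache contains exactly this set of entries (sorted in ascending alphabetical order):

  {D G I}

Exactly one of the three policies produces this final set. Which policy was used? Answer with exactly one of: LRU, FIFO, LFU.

Answer: LFU

Derivation:
Simulating under each policy and comparing final sets:
  LRU: final set = {D G P} -> differs
  FIFO: final set = {D G P} -> differs
  LFU: final set = {D G I} -> MATCHES target
Only LFU produces the target set.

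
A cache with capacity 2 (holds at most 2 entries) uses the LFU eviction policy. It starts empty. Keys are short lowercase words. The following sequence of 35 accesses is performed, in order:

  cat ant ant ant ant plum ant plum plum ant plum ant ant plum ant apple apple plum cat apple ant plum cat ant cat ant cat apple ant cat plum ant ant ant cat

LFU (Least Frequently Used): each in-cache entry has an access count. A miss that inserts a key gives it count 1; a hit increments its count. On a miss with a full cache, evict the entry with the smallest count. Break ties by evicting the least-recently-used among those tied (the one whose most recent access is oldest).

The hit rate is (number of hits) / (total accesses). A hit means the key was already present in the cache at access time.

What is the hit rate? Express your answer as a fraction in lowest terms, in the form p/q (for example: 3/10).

LFU simulation (capacity=2):
  1. access cat: MISS. Cache: [cat(c=1)]
  2. access ant: MISS. Cache: [cat(c=1) ant(c=1)]
  3. access ant: HIT, count now 2. Cache: [cat(c=1) ant(c=2)]
  4. access ant: HIT, count now 3. Cache: [cat(c=1) ant(c=3)]
  5. access ant: HIT, count now 4. Cache: [cat(c=1) ant(c=4)]
  6. access plum: MISS, evict cat(c=1). Cache: [plum(c=1) ant(c=4)]
  7. access ant: HIT, count now 5. Cache: [plum(c=1) ant(c=5)]
  8. access plum: HIT, count now 2. Cache: [plum(c=2) ant(c=5)]
  9. access plum: HIT, count now 3. Cache: [plum(c=3) ant(c=5)]
  10. access ant: HIT, count now 6. Cache: [plum(c=3) ant(c=6)]
  11. access plum: HIT, count now 4. Cache: [plum(c=4) ant(c=6)]
  12. access ant: HIT, count now 7. Cache: [plum(c=4) ant(c=7)]
  13. access ant: HIT, count now 8. Cache: [plum(c=4) ant(c=8)]
  14. access plum: HIT, count now 5. Cache: [plum(c=5) ant(c=8)]
  15. access ant: HIT, count now 9. Cache: [plum(c=5) ant(c=9)]
  16. access apple: MISS, evict plum(c=5). Cache: [apple(c=1) ant(c=9)]
  17. access apple: HIT, count now 2. Cache: [apple(c=2) ant(c=9)]
  18. access plum: MISS, evict apple(c=2). Cache: [plum(c=1) ant(c=9)]
  19. access cat: MISS, evict plum(c=1). Cache: [cat(c=1) ant(c=9)]
  20. access apple: MISS, evict cat(c=1). Cache: [apple(c=1) ant(c=9)]
  21. access ant: HIT, count now 10. Cache: [apple(c=1) ant(c=10)]
  22. access plum: MISS, evict apple(c=1). Cache: [plum(c=1) ant(c=10)]
  23. access cat: MISS, evict plum(c=1). Cache: [cat(c=1) ant(c=10)]
  24. access ant: HIT, count now 11. Cache: [cat(c=1) ant(c=11)]
  25. access cat: HIT, count now 2. Cache: [cat(c=2) ant(c=11)]
  26. access ant: HIT, count now 12. Cache: [cat(c=2) ant(c=12)]
  27. access cat: HIT, count now 3. Cache: [cat(c=3) ant(c=12)]
  28. access apple: MISS, evict cat(c=3). Cache: [apple(c=1) ant(c=12)]
  29. access ant: HIT, count now 13. Cache: [apple(c=1) ant(c=13)]
  30. access cat: MISS, evict apple(c=1). Cache: [cat(c=1) ant(c=13)]
  31. access plum: MISS, evict cat(c=1). Cache: [plum(c=1) ant(c=13)]
  32. access ant: HIT, count now 14. Cache: [plum(c=1) ant(c=14)]
  33. access ant: HIT, count now 15. Cache: [plum(c=1) ant(c=15)]
  34. access ant: HIT, count now 16. Cache: [plum(c=1) ant(c=16)]
  35. access cat: MISS, evict plum(c=1). Cache: [cat(c=1) ant(c=16)]
Total: 22 hits, 13 misses, 11 evictions

Hit rate = 22/35

Answer: 22/35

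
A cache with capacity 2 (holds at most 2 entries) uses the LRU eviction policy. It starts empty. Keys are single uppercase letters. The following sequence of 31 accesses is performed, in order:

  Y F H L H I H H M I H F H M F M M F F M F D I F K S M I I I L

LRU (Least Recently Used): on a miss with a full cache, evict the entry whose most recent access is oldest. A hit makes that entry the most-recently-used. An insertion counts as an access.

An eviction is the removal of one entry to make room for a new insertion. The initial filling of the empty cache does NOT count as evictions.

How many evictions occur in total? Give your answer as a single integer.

Answer: 17

Derivation:
LRU simulation (capacity=2):
  1. access Y: MISS. Cache (LRU->MRU): [Y]
  2. access F: MISS. Cache (LRU->MRU): [Y F]
  3. access H: MISS, evict Y. Cache (LRU->MRU): [F H]
  4. access L: MISS, evict F. Cache (LRU->MRU): [H L]
  5. access H: HIT. Cache (LRU->MRU): [L H]
  6. access I: MISS, evict L. Cache (LRU->MRU): [H I]
  7. access H: HIT. Cache (LRU->MRU): [I H]
  8. access H: HIT. Cache (LRU->MRU): [I H]
  9. access M: MISS, evict I. Cache (LRU->MRU): [H M]
  10. access I: MISS, evict H. Cache (LRU->MRU): [M I]
  11. access H: MISS, evict M. Cache (LRU->MRU): [I H]
  12. access F: MISS, evict I. Cache (LRU->MRU): [H F]
  13. access H: HIT. Cache (LRU->MRU): [F H]
  14. access M: MISS, evict F. Cache (LRU->MRU): [H M]
  15. access F: MISS, evict H. Cache (LRU->MRU): [M F]
  16. access M: HIT. Cache (LRU->MRU): [F M]
  17. access M: HIT. Cache (LRU->MRU): [F M]
  18. access F: HIT. Cache (LRU->MRU): [M F]
  19. access F: HIT. Cache (LRU->MRU): [M F]
  20. access M: HIT. Cache (LRU->MRU): [F M]
  21. access F: HIT. Cache (LRU->MRU): [M F]
  22. access D: MISS, evict M. Cache (LRU->MRU): [F D]
  23. access I: MISS, evict F. Cache (LRU->MRU): [D I]
  24. access F: MISS, evict D. Cache (LRU->MRU): [I F]
  25. access K: MISS, evict I. Cache (LRU->MRU): [F K]
  26. access S: MISS, evict F. Cache (LRU->MRU): [K S]
  27. access M: MISS, evict K. Cache (LRU->MRU): [S M]
  28. access I: MISS, evict S. Cache (LRU->MRU): [M I]
  29. access I: HIT. Cache (LRU->MRU): [M I]
  30. access I: HIT. Cache (LRU->MRU): [M I]
  31. access L: MISS, evict M. Cache (LRU->MRU): [I L]
Total: 12 hits, 19 misses, 17 evictions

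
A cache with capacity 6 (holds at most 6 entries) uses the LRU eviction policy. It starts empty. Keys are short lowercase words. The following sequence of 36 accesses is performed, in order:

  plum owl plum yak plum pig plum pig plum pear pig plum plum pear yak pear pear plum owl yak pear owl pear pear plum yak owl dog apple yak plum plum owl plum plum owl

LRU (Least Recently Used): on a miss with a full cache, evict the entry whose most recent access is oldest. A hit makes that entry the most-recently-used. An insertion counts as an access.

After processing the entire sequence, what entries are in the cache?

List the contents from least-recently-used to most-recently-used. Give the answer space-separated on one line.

Answer: pear dog apple yak plum owl

Derivation:
LRU simulation (capacity=6):
  1. access plum: MISS. Cache (LRU->MRU): [plum]
  2. access owl: MISS. Cache (LRU->MRU): [plum owl]
  3. access plum: HIT. Cache (LRU->MRU): [owl plum]
  4. access yak: MISS. Cache (LRU->MRU): [owl plum yak]
  5. access plum: HIT. Cache (LRU->MRU): [owl yak plum]
  6. access pig: MISS. Cache (LRU->MRU): [owl yak plum pig]
  7. access plum: HIT. Cache (LRU->MRU): [owl yak pig plum]
  8. access pig: HIT. Cache (LRU->MRU): [owl yak plum pig]
  9. access plum: HIT. Cache (LRU->MRU): [owl yak pig plum]
  10. access pear: MISS. Cache (LRU->MRU): [owl yak pig plum pear]
  11. access pig: HIT. Cache (LRU->MRU): [owl yak plum pear pig]
  12. access plum: HIT. Cache (LRU->MRU): [owl yak pear pig plum]
  13. access plum: HIT. Cache (LRU->MRU): [owl yak pear pig plum]
  14. access pear: HIT. Cache (LRU->MRU): [owl yak pig plum pear]
  15. access yak: HIT. Cache (LRU->MRU): [owl pig plum pear yak]
  16. access pear: HIT. Cache (LRU->MRU): [owl pig plum yak pear]
  17. access pear: HIT. Cache (LRU->MRU): [owl pig plum yak pear]
  18. access plum: HIT. Cache (LRU->MRU): [owl pig yak pear plum]
  19. access owl: HIT. Cache (LRU->MRU): [pig yak pear plum owl]
  20. access yak: HIT. Cache (LRU->MRU): [pig pear plum owl yak]
  21. access pear: HIT. Cache (LRU->MRU): [pig plum owl yak pear]
  22. access owl: HIT. Cache (LRU->MRU): [pig plum yak pear owl]
  23. access pear: HIT. Cache (LRU->MRU): [pig plum yak owl pear]
  24. access pear: HIT. Cache (LRU->MRU): [pig plum yak owl pear]
  25. access plum: HIT. Cache (LRU->MRU): [pig yak owl pear plum]
  26. access yak: HIT. Cache (LRU->MRU): [pig owl pear plum yak]
  27. access owl: HIT. Cache (LRU->MRU): [pig pear plum yak owl]
  28. access dog: MISS. Cache (LRU->MRU): [pig pear plum yak owl dog]
  29. access apple: MISS, evict pig. Cache (LRU->MRU): [pear plum yak owl dog apple]
  30. access yak: HIT. Cache (LRU->MRU): [pear plum owl dog apple yak]
  31. access plum: HIT. Cache (LRU->MRU): [pear owl dog apple yak plum]
  32. access plum: HIT. Cache (LRU->MRU): [pear owl dog apple yak plum]
  33. access owl: HIT. Cache (LRU->MRU): [pear dog apple yak plum owl]
  34. access plum: HIT. Cache (LRU->MRU): [pear dog apple yak owl plum]
  35. access plum: HIT. Cache (LRU->MRU): [pear dog apple yak owl plum]
  36. access owl: HIT. Cache (LRU->MRU): [pear dog apple yak plum owl]
Total: 29 hits, 7 misses, 1 evictions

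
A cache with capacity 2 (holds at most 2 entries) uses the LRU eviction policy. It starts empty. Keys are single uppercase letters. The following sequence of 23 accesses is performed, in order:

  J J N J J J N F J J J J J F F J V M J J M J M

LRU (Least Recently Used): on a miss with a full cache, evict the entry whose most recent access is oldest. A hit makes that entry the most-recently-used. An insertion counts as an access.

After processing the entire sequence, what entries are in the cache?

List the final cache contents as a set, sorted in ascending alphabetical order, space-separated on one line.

LRU simulation (capacity=2):
  1. access J: MISS. Cache (LRU->MRU): [J]
  2. access J: HIT. Cache (LRU->MRU): [J]
  3. access N: MISS. Cache (LRU->MRU): [J N]
  4. access J: HIT. Cache (LRU->MRU): [N J]
  5. access J: HIT. Cache (LRU->MRU): [N J]
  6. access J: HIT. Cache (LRU->MRU): [N J]
  7. access N: HIT. Cache (LRU->MRU): [J N]
  8. access F: MISS, evict J. Cache (LRU->MRU): [N F]
  9. access J: MISS, evict N. Cache (LRU->MRU): [F J]
  10. access J: HIT. Cache (LRU->MRU): [F J]
  11. access J: HIT. Cache (LRU->MRU): [F J]
  12. access J: HIT. Cache (LRU->MRU): [F J]
  13. access J: HIT. Cache (LRU->MRU): [F J]
  14. access F: HIT. Cache (LRU->MRU): [J F]
  15. access F: HIT. Cache (LRU->MRU): [J F]
  16. access J: HIT. Cache (LRU->MRU): [F J]
  17. access V: MISS, evict F. Cache (LRU->MRU): [J V]
  18. access M: MISS, evict J. Cache (LRU->MRU): [V M]
  19. access J: MISS, evict V. Cache (LRU->MRU): [M J]
  20. access J: HIT. Cache (LRU->MRU): [M J]
  21. access M: HIT. Cache (LRU->MRU): [J M]
  22. access J: HIT. Cache (LRU->MRU): [M J]
  23. access M: HIT. Cache (LRU->MRU): [J M]
Total: 16 hits, 7 misses, 5 evictions

Answer: J M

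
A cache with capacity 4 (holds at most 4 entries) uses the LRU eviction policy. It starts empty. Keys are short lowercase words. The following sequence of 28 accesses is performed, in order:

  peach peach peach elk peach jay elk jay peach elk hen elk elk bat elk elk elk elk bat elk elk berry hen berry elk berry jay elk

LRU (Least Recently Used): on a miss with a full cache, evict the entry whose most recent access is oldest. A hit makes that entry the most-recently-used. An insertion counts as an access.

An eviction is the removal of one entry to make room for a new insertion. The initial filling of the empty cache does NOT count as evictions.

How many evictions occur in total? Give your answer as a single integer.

LRU simulation (capacity=4):
  1. access peach: MISS. Cache (LRU->MRU): [peach]
  2. access peach: HIT. Cache (LRU->MRU): [peach]
  3. access peach: HIT. Cache (LRU->MRU): [peach]
  4. access elk: MISS. Cache (LRU->MRU): [peach elk]
  5. access peach: HIT. Cache (LRU->MRU): [elk peach]
  6. access jay: MISS. Cache (LRU->MRU): [elk peach jay]
  7. access elk: HIT. Cache (LRU->MRU): [peach jay elk]
  8. access jay: HIT. Cache (LRU->MRU): [peach elk jay]
  9. access peach: HIT. Cache (LRU->MRU): [elk jay peach]
  10. access elk: HIT. Cache (LRU->MRU): [jay peach elk]
  11. access hen: MISS. Cache (LRU->MRU): [jay peach elk hen]
  12. access elk: HIT. Cache (LRU->MRU): [jay peach hen elk]
  13. access elk: HIT. Cache (LRU->MRU): [jay peach hen elk]
  14. access bat: MISS, evict jay. Cache (LRU->MRU): [peach hen elk bat]
  15. access elk: HIT. Cache (LRU->MRU): [peach hen bat elk]
  16. access elk: HIT. Cache (LRU->MRU): [peach hen bat elk]
  17. access elk: HIT. Cache (LRU->MRU): [peach hen bat elk]
  18. access elk: HIT. Cache (LRU->MRU): [peach hen bat elk]
  19. access bat: HIT. Cache (LRU->MRU): [peach hen elk bat]
  20. access elk: HIT. Cache (LRU->MRU): [peach hen bat elk]
  21. access elk: HIT. Cache (LRU->MRU): [peach hen bat elk]
  22. access berry: MISS, evict peach. Cache (LRU->MRU): [hen bat elk berry]
  23. access hen: HIT. Cache (LRU->MRU): [bat elk berry hen]
  24. access berry: HIT. Cache (LRU->MRU): [bat elk hen berry]
  25. access elk: HIT. Cache (LRU->MRU): [bat hen berry elk]
  26. access berry: HIT. Cache (LRU->MRU): [bat hen elk berry]
  27. access jay: MISS, evict bat. Cache (LRU->MRU): [hen elk berry jay]
  28. access elk: HIT. Cache (LRU->MRU): [hen berry jay elk]
Total: 21 hits, 7 misses, 3 evictions

Answer: 3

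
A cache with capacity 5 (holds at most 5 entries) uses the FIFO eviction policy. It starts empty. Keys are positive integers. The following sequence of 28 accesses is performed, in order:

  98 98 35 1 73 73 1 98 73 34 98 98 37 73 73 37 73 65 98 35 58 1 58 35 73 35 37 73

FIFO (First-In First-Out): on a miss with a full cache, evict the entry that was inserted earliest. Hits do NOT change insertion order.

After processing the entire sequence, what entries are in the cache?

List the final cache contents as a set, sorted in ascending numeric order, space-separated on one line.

FIFO simulation (capacity=5):
  1. access 98: MISS. Cache (old->new): [98]
  2. access 98: HIT. Cache (old->new): [98]
  3. access 35: MISS. Cache (old->new): [98 35]
  4. access 1: MISS. Cache (old->new): [98 35 1]
  5. access 73: MISS. Cache (old->new): [98 35 1 73]
  6. access 73: HIT. Cache (old->new): [98 35 1 73]
  7. access 1: HIT. Cache (old->new): [98 35 1 73]
  8. access 98: HIT. Cache (old->new): [98 35 1 73]
  9. access 73: HIT. Cache (old->new): [98 35 1 73]
  10. access 34: MISS. Cache (old->new): [98 35 1 73 34]
  11. access 98: HIT. Cache (old->new): [98 35 1 73 34]
  12. access 98: HIT. Cache (old->new): [98 35 1 73 34]
  13. access 37: MISS, evict 98. Cache (old->new): [35 1 73 34 37]
  14. access 73: HIT. Cache (old->new): [35 1 73 34 37]
  15. access 73: HIT. Cache (old->new): [35 1 73 34 37]
  16. access 37: HIT. Cache (old->new): [35 1 73 34 37]
  17. access 73: HIT. Cache (old->new): [35 1 73 34 37]
  18. access 65: MISS, evict 35. Cache (old->new): [1 73 34 37 65]
  19. access 98: MISS, evict 1. Cache (old->new): [73 34 37 65 98]
  20. access 35: MISS, evict 73. Cache (old->new): [34 37 65 98 35]
  21. access 58: MISS, evict 34. Cache (old->new): [37 65 98 35 58]
  22. access 1: MISS, evict 37. Cache (old->new): [65 98 35 58 1]
  23. access 58: HIT. Cache (old->new): [65 98 35 58 1]
  24. access 35: HIT. Cache (old->new): [65 98 35 58 1]
  25. access 73: MISS, evict 65. Cache (old->new): [98 35 58 1 73]
  26. access 35: HIT. Cache (old->new): [98 35 58 1 73]
  27. access 37: MISS, evict 98. Cache (old->new): [35 58 1 73 37]
  28. access 73: HIT. Cache (old->new): [35 58 1 73 37]
Total: 15 hits, 13 misses, 8 evictions

Answer: 1 35 37 58 73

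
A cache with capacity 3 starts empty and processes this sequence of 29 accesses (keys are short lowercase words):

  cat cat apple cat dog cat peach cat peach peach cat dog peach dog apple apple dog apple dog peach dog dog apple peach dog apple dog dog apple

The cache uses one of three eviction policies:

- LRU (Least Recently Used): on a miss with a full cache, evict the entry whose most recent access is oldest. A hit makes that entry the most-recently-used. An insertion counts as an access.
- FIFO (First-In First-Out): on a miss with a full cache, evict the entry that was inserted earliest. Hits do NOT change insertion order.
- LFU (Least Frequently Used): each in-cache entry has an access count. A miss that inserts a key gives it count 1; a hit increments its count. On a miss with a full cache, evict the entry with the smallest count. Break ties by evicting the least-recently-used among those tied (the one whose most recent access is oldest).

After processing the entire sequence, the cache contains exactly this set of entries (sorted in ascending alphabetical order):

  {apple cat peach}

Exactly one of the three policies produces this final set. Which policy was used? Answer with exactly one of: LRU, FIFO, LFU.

Simulating under each policy and comparing final sets:
  LRU: final set = {apple dog peach} -> differs
  FIFO: final set = {apple dog peach} -> differs
  LFU: final set = {apple cat peach} -> MATCHES target
Only LFU produces the target set.

Answer: LFU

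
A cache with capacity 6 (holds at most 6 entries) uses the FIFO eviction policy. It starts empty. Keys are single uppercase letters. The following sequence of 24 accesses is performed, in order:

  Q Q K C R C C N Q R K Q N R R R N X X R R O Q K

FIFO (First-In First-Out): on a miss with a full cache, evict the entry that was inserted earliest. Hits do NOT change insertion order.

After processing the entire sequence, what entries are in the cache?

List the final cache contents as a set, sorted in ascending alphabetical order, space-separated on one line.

FIFO simulation (capacity=6):
  1. access Q: MISS. Cache (old->new): [Q]
  2. access Q: HIT. Cache (old->new): [Q]
  3. access K: MISS. Cache (old->new): [Q K]
  4. access C: MISS. Cache (old->new): [Q K C]
  5. access R: MISS. Cache (old->new): [Q K C R]
  6. access C: HIT. Cache (old->new): [Q K C R]
  7. access C: HIT. Cache (old->new): [Q K C R]
  8. access N: MISS. Cache (old->new): [Q K C R N]
  9. access Q: HIT. Cache (old->new): [Q K C R N]
  10. access R: HIT. Cache (old->new): [Q K C R N]
  11. access K: HIT. Cache (old->new): [Q K C R N]
  12. access Q: HIT. Cache (old->new): [Q K C R N]
  13. access N: HIT. Cache (old->new): [Q K C R N]
  14. access R: HIT. Cache (old->new): [Q K C R N]
  15. access R: HIT. Cache (old->new): [Q K C R N]
  16. access R: HIT. Cache (old->new): [Q K C R N]
  17. access N: HIT. Cache (old->new): [Q K C R N]
  18. access X: MISS. Cache (old->new): [Q K C R N X]
  19. access X: HIT. Cache (old->new): [Q K C R N X]
  20. access R: HIT. Cache (old->new): [Q K C R N X]
  21. access R: HIT. Cache (old->new): [Q K C R N X]
  22. access O: MISS, evict Q. Cache (old->new): [K C R N X O]
  23. access Q: MISS, evict K. Cache (old->new): [C R N X O Q]
  24. access K: MISS, evict C. Cache (old->new): [R N X O Q K]
Total: 15 hits, 9 misses, 3 evictions

Answer: K N O Q R X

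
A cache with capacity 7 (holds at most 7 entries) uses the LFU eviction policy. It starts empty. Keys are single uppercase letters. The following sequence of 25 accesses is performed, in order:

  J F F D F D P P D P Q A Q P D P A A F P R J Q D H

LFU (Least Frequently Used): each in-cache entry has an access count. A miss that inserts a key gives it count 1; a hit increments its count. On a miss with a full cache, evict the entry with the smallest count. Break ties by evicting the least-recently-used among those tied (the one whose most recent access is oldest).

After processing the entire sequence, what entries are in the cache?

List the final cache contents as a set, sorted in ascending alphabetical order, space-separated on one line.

Answer: A D F H J P Q

Derivation:
LFU simulation (capacity=7):
  1. access J: MISS. Cache: [J(c=1)]
  2. access F: MISS. Cache: [J(c=1) F(c=1)]
  3. access F: HIT, count now 2. Cache: [J(c=1) F(c=2)]
  4. access D: MISS. Cache: [J(c=1) D(c=1) F(c=2)]
  5. access F: HIT, count now 3. Cache: [J(c=1) D(c=1) F(c=3)]
  6. access D: HIT, count now 2. Cache: [J(c=1) D(c=2) F(c=3)]
  7. access P: MISS. Cache: [J(c=1) P(c=1) D(c=2) F(c=3)]
  8. access P: HIT, count now 2. Cache: [J(c=1) D(c=2) P(c=2) F(c=3)]
  9. access D: HIT, count now 3. Cache: [J(c=1) P(c=2) F(c=3) D(c=3)]
  10. access P: HIT, count now 3. Cache: [J(c=1) F(c=3) D(c=3) P(c=3)]
  11. access Q: MISS. Cache: [J(c=1) Q(c=1) F(c=3) D(c=3) P(c=3)]
  12. access A: MISS. Cache: [J(c=1) Q(c=1) A(c=1) F(c=3) D(c=3) P(c=3)]
  13. access Q: HIT, count now 2. Cache: [J(c=1) A(c=1) Q(c=2) F(c=3) D(c=3) P(c=3)]
  14. access P: HIT, count now 4. Cache: [J(c=1) A(c=1) Q(c=2) F(c=3) D(c=3) P(c=4)]
  15. access D: HIT, count now 4. Cache: [J(c=1) A(c=1) Q(c=2) F(c=3) P(c=4) D(c=4)]
  16. access P: HIT, count now 5. Cache: [J(c=1) A(c=1) Q(c=2) F(c=3) D(c=4) P(c=5)]
  17. access A: HIT, count now 2. Cache: [J(c=1) Q(c=2) A(c=2) F(c=3) D(c=4) P(c=5)]
  18. access A: HIT, count now 3. Cache: [J(c=1) Q(c=2) F(c=3) A(c=3) D(c=4) P(c=5)]
  19. access F: HIT, count now 4. Cache: [J(c=1) Q(c=2) A(c=3) D(c=4) F(c=4) P(c=5)]
  20. access P: HIT, count now 6. Cache: [J(c=1) Q(c=2) A(c=3) D(c=4) F(c=4) P(c=6)]
  21. access R: MISS. Cache: [J(c=1) R(c=1) Q(c=2) A(c=3) D(c=4) F(c=4) P(c=6)]
  22. access J: HIT, count now 2. Cache: [R(c=1) Q(c=2) J(c=2) A(c=3) D(c=4) F(c=4) P(c=6)]
  23. access Q: HIT, count now 3. Cache: [R(c=1) J(c=2) A(c=3) Q(c=3) D(c=4) F(c=4) P(c=6)]
  24. access D: HIT, count now 5. Cache: [R(c=1) J(c=2) A(c=3) Q(c=3) F(c=4) D(c=5) P(c=6)]
  25. access H: MISS, evict R(c=1). Cache: [H(c=1) J(c=2) A(c=3) Q(c=3) F(c=4) D(c=5) P(c=6)]
Total: 17 hits, 8 misses, 1 evictions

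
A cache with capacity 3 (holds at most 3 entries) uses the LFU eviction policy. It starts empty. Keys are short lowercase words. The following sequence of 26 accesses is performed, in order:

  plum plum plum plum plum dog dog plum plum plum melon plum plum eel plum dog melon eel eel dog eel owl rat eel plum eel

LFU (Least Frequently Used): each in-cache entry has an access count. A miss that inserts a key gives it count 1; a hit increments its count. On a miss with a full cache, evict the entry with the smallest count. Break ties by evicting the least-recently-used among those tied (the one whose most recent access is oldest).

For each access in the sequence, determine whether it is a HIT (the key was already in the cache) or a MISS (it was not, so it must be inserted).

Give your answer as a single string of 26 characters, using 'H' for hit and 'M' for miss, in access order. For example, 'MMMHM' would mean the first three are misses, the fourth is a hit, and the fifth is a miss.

Answer: MHHHHMHHHHMHHMHHMMHHHMMMHH

Derivation:
LFU simulation (capacity=3):
  1. access plum: MISS. Cache: [plum(c=1)]
  2. access plum: HIT, count now 2. Cache: [plum(c=2)]
  3. access plum: HIT, count now 3. Cache: [plum(c=3)]
  4. access plum: HIT, count now 4. Cache: [plum(c=4)]
  5. access plum: HIT, count now 5. Cache: [plum(c=5)]
  6. access dog: MISS. Cache: [dog(c=1) plum(c=5)]
  7. access dog: HIT, count now 2. Cache: [dog(c=2) plum(c=5)]
  8. access plum: HIT, count now 6. Cache: [dog(c=2) plum(c=6)]
  9. access plum: HIT, count now 7. Cache: [dog(c=2) plum(c=7)]
  10. access plum: HIT, count now 8. Cache: [dog(c=2) plum(c=8)]
  11. access melon: MISS. Cache: [melon(c=1) dog(c=2) plum(c=8)]
  12. access plum: HIT, count now 9. Cache: [melon(c=1) dog(c=2) plum(c=9)]
  13. access plum: HIT, count now 10. Cache: [melon(c=1) dog(c=2) plum(c=10)]
  14. access eel: MISS, evict melon(c=1). Cache: [eel(c=1) dog(c=2) plum(c=10)]
  15. access plum: HIT, count now 11. Cache: [eel(c=1) dog(c=2) plum(c=11)]
  16. access dog: HIT, count now 3. Cache: [eel(c=1) dog(c=3) plum(c=11)]
  17. access melon: MISS, evict eel(c=1). Cache: [melon(c=1) dog(c=3) plum(c=11)]
  18. access eel: MISS, evict melon(c=1). Cache: [eel(c=1) dog(c=3) plum(c=11)]
  19. access eel: HIT, count now 2. Cache: [eel(c=2) dog(c=3) plum(c=11)]
  20. access dog: HIT, count now 4. Cache: [eel(c=2) dog(c=4) plum(c=11)]
  21. access eel: HIT, count now 3. Cache: [eel(c=3) dog(c=4) plum(c=11)]
  22. access owl: MISS, evict eel(c=3). Cache: [owl(c=1) dog(c=4) plum(c=11)]
  23. access rat: MISS, evict owl(c=1). Cache: [rat(c=1) dog(c=4) plum(c=11)]
  24. access eel: MISS, evict rat(c=1). Cache: [eel(c=1) dog(c=4) plum(c=11)]
  25. access plum: HIT, count now 12. Cache: [eel(c=1) dog(c=4) plum(c=12)]
  26. access eel: HIT, count now 2. Cache: [eel(c=2) dog(c=4) plum(c=12)]
Total: 17 hits, 9 misses, 6 evictions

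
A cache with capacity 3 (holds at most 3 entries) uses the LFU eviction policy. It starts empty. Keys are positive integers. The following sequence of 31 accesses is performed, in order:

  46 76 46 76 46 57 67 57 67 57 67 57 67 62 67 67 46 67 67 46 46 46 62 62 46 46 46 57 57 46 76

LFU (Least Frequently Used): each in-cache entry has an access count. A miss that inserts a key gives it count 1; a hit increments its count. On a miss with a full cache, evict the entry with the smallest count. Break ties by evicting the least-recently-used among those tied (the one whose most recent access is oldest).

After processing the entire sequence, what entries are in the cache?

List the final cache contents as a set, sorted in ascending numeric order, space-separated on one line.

Answer: 46 67 76

Derivation:
LFU simulation (capacity=3):
  1. access 46: MISS. Cache: [46(c=1)]
  2. access 76: MISS. Cache: [46(c=1) 76(c=1)]
  3. access 46: HIT, count now 2. Cache: [76(c=1) 46(c=2)]
  4. access 76: HIT, count now 2. Cache: [46(c=2) 76(c=2)]
  5. access 46: HIT, count now 3. Cache: [76(c=2) 46(c=3)]
  6. access 57: MISS. Cache: [57(c=1) 76(c=2) 46(c=3)]
  7. access 67: MISS, evict 57(c=1). Cache: [67(c=1) 76(c=2) 46(c=3)]
  8. access 57: MISS, evict 67(c=1). Cache: [57(c=1) 76(c=2) 46(c=3)]
  9. access 67: MISS, evict 57(c=1). Cache: [67(c=1) 76(c=2) 46(c=3)]
  10. access 57: MISS, evict 67(c=1). Cache: [57(c=1) 76(c=2) 46(c=3)]
  11. access 67: MISS, evict 57(c=1). Cache: [67(c=1) 76(c=2) 46(c=3)]
  12. access 57: MISS, evict 67(c=1). Cache: [57(c=1) 76(c=2) 46(c=3)]
  13. access 67: MISS, evict 57(c=1). Cache: [67(c=1) 76(c=2) 46(c=3)]
  14. access 62: MISS, evict 67(c=1). Cache: [62(c=1) 76(c=2) 46(c=3)]
  15. access 67: MISS, evict 62(c=1). Cache: [67(c=1) 76(c=2) 46(c=3)]
  16. access 67: HIT, count now 2. Cache: [76(c=2) 67(c=2) 46(c=3)]
  17. access 46: HIT, count now 4. Cache: [76(c=2) 67(c=2) 46(c=4)]
  18. access 67: HIT, count now 3. Cache: [76(c=2) 67(c=3) 46(c=4)]
  19. access 67: HIT, count now 4. Cache: [76(c=2) 46(c=4) 67(c=4)]
  20. access 46: HIT, count now 5. Cache: [76(c=2) 67(c=4) 46(c=5)]
  21. access 46: HIT, count now 6. Cache: [76(c=2) 67(c=4) 46(c=6)]
  22. access 46: HIT, count now 7. Cache: [76(c=2) 67(c=4) 46(c=7)]
  23. access 62: MISS, evict 76(c=2). Cache: [62(c=1) 67(c=4) 46(c=7)]
  24. access 62: HIT, count now 2. Cache: [62(c=2) 67(c=4) 46(c=7)]
  25. access 46: HIT, count now 8. Cache: [62(c=2) 67(c=4) 46(c=8)]
  26. access 46: HIT, count now 9. Cache: [62(c=2) 67(c=4) 46(c=9)]
  27. access 46: HIT, count now 10. Cache: [62(c=2) 67(c=4) 46(c=10)]
  28. access 57: MISS, evict 62(c=2). Cache: [57(c=1) 67(c=4) 46(c=10)]
  29. access 57: HIT, count now 2. Cache: [57(c=2) 67(c=4) 46(c=10)]
  30. access 46: HIT, count now 11. Cache: [57(c=2) 67(c=4) 46(c=11)]
  31. access 76: MISS, evict 57(c=2). Cache: [76(c=1) 67(c=4) 46(c=11)]
Total: 16 hits, 15 misses, 12 evictions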